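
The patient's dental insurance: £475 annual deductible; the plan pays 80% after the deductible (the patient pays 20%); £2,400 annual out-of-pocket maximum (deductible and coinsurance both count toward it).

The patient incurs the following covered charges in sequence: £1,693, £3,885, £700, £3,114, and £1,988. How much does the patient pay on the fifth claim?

£141.60

Claim 1 — £1,693: £475 to deductible, leaving £1,218; patient's 20% is £243.60. Patient pays £718.60; OOP now £718.60.
Claim 2 — £3,885: 20% coinsurance on £3,885 = £777. Patient owes £777 (running OOP £1,495.60).
Claim 3 — £700: 20% coinsurance on £700 = £140. Patient owes £140 (running OOP £1,635.60).
Claim 4 — £3,114: deductible met; 20% of £3,114 = £622.80. Patient owes £622.80 (running OOP £2,258.40).
Claim 5 — £1,988: deductible met; 20% of £1,988 = £397.60. That would push OOP to £2,656, over the £2,400 cap, so patient pays £2,400 − £2,258.40 = £141.60.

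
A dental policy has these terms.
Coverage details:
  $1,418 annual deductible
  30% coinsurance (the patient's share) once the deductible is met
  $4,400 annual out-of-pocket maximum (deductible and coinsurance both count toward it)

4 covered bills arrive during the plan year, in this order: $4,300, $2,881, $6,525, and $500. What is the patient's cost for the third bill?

Claim 1 — $4,300: deductible takes $1,418, $2,882 remains; 30% of $2,882 = $864.60. Patient pays $2,282.60; OOP now $2,282.60.
Claim 2 — $2,881: 30% coinsurance on $2,881 = $864.30. Patient owes $864.30 (running OOP $3,146.90).
Claim 3 — $6,525: deductible met; 30% of $6,525 = $1,957.50. Adding that to $3,146.90 gives $5,104.40, past the $4,400 cap; patient pays only $4,400 − $3,146.90 = $1,253.10.

$1,253.10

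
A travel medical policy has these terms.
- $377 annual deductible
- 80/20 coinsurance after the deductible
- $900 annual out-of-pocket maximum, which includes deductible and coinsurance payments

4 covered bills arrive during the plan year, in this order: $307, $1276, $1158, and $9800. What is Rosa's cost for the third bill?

#1 ($307): entire amount goes to the deductible. Traveler owes $307 (running OOP $307).
#2 ($1276): $70 to deductible, leaving $1206; traveler's 20% is $241.20. Traveler owes $311.20 (running OOP $618.20).
#3 ($1158): deductible already satisfied, so traveler's share is 20% × $1158 = $231.60. Traveler pays $231.60; OOP now $849.80.

$231.60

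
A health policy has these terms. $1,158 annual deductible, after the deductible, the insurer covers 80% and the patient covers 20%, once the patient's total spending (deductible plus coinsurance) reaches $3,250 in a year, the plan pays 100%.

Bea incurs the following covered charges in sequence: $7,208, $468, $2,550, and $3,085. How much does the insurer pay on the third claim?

Bill 1, $7,208: deductible takes $1,158, $6,050 remains; 20% of $6,050 = $1,210. Cost to patient: $2,368. OOP to date $2,368. Insurer: $7,208 − $2,368 = $4,840.
Bill 2, $468: deductible met; 20% of $468 = $93.60. Patient pays $93.60; OOP now $2,461.60. Plan pays $468 − $93.60 = $374.40.
Bill 3, $2,550: deductible met; 20% of $2,550 = $510. Patient pays $510; OOP now $2,971.60. Insurer: $2,550 − $510 = $2,040.

$2,040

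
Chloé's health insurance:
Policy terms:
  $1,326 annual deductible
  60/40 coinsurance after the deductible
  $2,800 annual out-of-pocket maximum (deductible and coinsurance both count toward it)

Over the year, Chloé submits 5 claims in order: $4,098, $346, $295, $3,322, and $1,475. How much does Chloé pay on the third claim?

$118

#1 ($4,098): $1,326 finishes the deductible; $2,772 goes to coinsurance; 40% of $2,772 = $1,108.80. Cost to patient: $2,434.80. OOP to date $2,434.80.
#2 ($346): deductible already satisfied, so patient's share is 40% × $346 = $138.40. Patient pays $138.40; OOP now $2,573.20.
#3 ($295): deductible met; 40% of $295 = $118. Patient owes $118 (running OOP $2,691.20).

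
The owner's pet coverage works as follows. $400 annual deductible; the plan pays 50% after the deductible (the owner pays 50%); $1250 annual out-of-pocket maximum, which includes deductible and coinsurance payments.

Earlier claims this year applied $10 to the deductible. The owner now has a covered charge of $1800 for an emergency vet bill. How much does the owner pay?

$1095

Deductible still to meet: $400 − $10 = $390.
The remaining $1410 (= $1800 − $390) moves to coinsurance.
Owner's 50% share of $1410 is $705.
Owner responsibility before any cap: $390 + $705 = $1095.
Cumulative spending $10 + $1095 = $1105 stays under the $1250 maximum.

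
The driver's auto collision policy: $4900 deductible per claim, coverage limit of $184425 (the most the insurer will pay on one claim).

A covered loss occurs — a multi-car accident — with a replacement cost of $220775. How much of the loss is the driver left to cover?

$36350

Less the $4900 deductible: $220775 − $4900 = $215875.
$215875 exceeds the $184425 limit, so the insurer pays the limit: $184425.
Driver's share is the uncovered remainder: $220775 − $184425 = $36350.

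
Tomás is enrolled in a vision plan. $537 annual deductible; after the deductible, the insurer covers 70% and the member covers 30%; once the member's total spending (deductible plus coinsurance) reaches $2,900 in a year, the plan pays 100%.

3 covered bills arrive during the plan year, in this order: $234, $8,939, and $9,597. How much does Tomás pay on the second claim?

#1 ($234): entire amount goes to the deductible. Cost to member: $234. OOP to date $234.
#2 ($8,939): $303 to deductible, leaving $8,636; coinsurance $8,636 × 30% = $2,590.80. Together that's $303 + $2,590.80 = $2,893.80. OOP would hit $3,127.80 > $2,900, so the cap limits the member to $2,900 − $234 = $2,666.

$2,666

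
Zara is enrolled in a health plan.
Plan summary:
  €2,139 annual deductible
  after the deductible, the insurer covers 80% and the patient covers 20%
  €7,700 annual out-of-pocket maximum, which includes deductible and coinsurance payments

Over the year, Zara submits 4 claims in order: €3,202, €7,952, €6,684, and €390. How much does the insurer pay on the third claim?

Bill 1, €3,202: €2,139 finishes the deductible; €1,063 goes to coinsurance; patient's 20% is €212.60. Patient owes €2,351.60 (running OOP €2,351.60). Plan pays €3,202 − €2,351.60 = €850.40.
Bill 2, €7,952: deductible met; 20% of €7,952 = €1,590.40. Patient owes €1,590.40 (running OOP €3,942). Insurer: €7,952 − €1,590.40 = €6,361.60.
Bill 3, €6,684: 20% coinsurance on €6,684 = €1,336.80. Patient pays €1,336.80; OOP now €5,278.80. Plan pays €6,684 − €1,336.80 = €5,347.20.

€5,347.20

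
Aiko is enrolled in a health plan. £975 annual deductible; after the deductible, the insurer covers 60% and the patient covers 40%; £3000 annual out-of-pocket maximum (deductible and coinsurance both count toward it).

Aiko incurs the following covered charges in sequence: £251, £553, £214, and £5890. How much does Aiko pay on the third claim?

Claim 1 — £251: fully absorbed by the deductible. Patient owes £251 (running OOP £251).
Claim 2 — £553: entire amount goes to the deductible. Patient pays £553; OOP now £804.
Claim 3 — £214: £171 finishes the deductible; £43 goes to coinsurance; coinsurance £43 × 40% = £17.20. Patient owes £188.20 (running OOP £992.20).

£188.20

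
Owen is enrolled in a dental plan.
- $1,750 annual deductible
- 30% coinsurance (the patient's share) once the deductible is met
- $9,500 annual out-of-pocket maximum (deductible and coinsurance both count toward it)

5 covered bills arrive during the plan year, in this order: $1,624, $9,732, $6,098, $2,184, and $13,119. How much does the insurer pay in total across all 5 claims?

$23,257

Claim 1 ($1,624): fully absorbed by the deductible. Patient pays $1,624; OOP now $1,624. Plan pays $1,624 − $1,624 = $0.
Claim 2 ($9,732): $126 to deductible, leaving $9,606; coinsurance $9,606 × 30% = $2,881.80. Patient pays $3,007.80; OOP now $4,631.80. Insurer: $9,732 − $3,007.80 = $6,724.20.
Claim 3 ($6,098): deductible already satisfied, so patient's share is 30% × $6,098 = $1,829.40. Cost to patient: $1,829.40. OOP to date $6,461.20. Insurer: $6,098 − $1,829.40 = $4,268.60.
Claim 4 ($2,184): 30% coinsurance on $2,184 = $655.20. Cost to patient: $655.20. OOP to date $7,116.40. Insurer: $2,184 − $655.20 = $1,528.80.
Claim 5 ($13,119): deductible met; 30% of $13,119 = $3,935.70. OOP would hit $11,052.10 > $9,500, so the cap limits the patient to $9,500 − $7,116.40 = $2,383.60. Plan pays $13,119 − $2,383.60 = $10,735.40.
Insurer total: $0 + $6,724.20 + $4,268.60 + $1,528.80 + $10,735.40 = $23,257.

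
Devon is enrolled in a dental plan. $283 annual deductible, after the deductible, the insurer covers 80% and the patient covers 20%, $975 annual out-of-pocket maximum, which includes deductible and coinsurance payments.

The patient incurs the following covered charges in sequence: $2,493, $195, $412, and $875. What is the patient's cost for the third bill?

$82.40

Claim 1 — $2,493: $283 to deductible, leaving $2,210; coinsurance $2,210 × 20% = $442. Cost to patient: $725. OOP to date $725.
Claim 2 — $195: deductible already satisfied, so patient's share is 20% × $195 = $39. Cost to patient: $39. OOP to date $764.
Claim 3 — $412: deductible already satisfied, so patient's share is 20% × $412 = $82.40. Cost to patient: $82.40. OOP to date $846.40.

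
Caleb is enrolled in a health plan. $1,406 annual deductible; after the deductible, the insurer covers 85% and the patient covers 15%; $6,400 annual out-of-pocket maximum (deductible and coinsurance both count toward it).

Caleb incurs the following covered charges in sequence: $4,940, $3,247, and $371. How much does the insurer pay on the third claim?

$315.35

Bill 1, $4,940: $1,406 finishes the deductible; $3,534 goes to coinsurance; 15% of $3,534 = $530.10. Patient pays $1,936.10; OOP now $1,936.10. Plan pays $4,940 − $1,936.10 = $3,003.90.
Bill 2, $3,247: deductible met; 15% of $3,247 = $487.05. Patient pays $487.05; OOP now $2,423.15. Insurer: $3,247 − $487.05 = $2,759.95.
Bill 3, $371: 15% coinsurance on $371 = $55.65. Cost to patient: $55.65. OOP to date $2,478.80. Insurer: $371 − $55.65 = $315.35.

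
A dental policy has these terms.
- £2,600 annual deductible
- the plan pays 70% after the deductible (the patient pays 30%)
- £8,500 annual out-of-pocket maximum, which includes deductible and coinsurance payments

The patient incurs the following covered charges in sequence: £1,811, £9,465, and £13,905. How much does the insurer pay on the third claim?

£10,607.80

Bill 1, £1,811: fully absorbed by the deductible. Cost to patient: £1,811. OOP to date £1,811. Insurer: £1,811 − £1,811 = £0.
Bill 2, £9,465: £789 to deductible, leaving £8,676; 30% of £8,676 = £2,602.80. Patient pays £3,391.80; OOP now £5,202.80. Insurer: £9,465 − £3,391.80 = £6,073.20.
Bill 3, £13,905: 30% coinsurance on £13,905 = £4,171.50. OOP would hit £9,374.30 > £8,500, so the cap limits the patient to £8,500 − £5,202.80 = £3,297.20. Plan pays £13,905 − £3,297.20 = £10,607.80.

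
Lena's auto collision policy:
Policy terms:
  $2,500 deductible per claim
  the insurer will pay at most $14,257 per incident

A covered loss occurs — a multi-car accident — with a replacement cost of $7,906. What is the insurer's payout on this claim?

$5,406

Subtract the deductible: $7,906 − $2,500 = $5,406.
$5,406 ≤ $14,257, so the limit doesn't bind; insurer pays $5,406.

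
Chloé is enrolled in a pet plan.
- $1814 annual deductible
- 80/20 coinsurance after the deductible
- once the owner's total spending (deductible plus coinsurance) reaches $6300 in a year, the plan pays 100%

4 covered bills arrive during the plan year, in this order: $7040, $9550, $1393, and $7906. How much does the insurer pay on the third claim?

Claim 1 ($7040): $1814 to deductible, leaving $5226; coinsurance $5226 × 20% = $1045.20. Owner owes $2859.20 (running OOP $2859.20). Insurer: $7040 − $2859.20 = $4180.80.
Claim 2 ($9550): deductible already satisfied, so owner's share is 20% × $9550 = $1910. Owner owes $1910 (running OOP $4769.20). Insurer: $9550 − $1910 = $7640.
Claim 3 ($1393): 20% coinsurance on $1393 = $278.60. Owner pays $278.60; OOP now $5047.80. Plan pays $1393 − $278.60 = $1114.40.

$1114.40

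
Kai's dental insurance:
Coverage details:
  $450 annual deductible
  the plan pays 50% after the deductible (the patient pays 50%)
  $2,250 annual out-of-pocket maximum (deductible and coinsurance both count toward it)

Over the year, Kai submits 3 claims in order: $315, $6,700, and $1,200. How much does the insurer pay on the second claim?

$4,765

Claim 1 — $315: fully absorbed by the deductible. Patient owes $315 (running OOP $315). Insurer: $315 − $315 = $0.
Claim 2 — $6,700: $135 finishes the deductible; $6,565 goes to coinsurance; patient's 50% is $3,282.50. Claim cost before the cap: $135 + $3,282.50 = $3,417.50. Adding that to $315 gives $3,732.50, past the $2,250 cap; patient pays only $2,250 − $315 = $1,935. Insurer: $6,700 − $1,935 = $4,765.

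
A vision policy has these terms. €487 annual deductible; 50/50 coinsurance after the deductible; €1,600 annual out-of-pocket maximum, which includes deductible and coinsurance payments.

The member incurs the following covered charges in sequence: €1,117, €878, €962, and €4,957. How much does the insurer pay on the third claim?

Claim 1 — €1,117: €487 finishes the deductible; €630 goes to coinsurance; coinsurance €630 × 50% = €315. Member owes €802 (running OOP €802). Plan pays €1,117 − €802 = €315.
Claim 2 — €878: deductible met; 50% of €878 = €439. Cost to member: €439. OOP to date €1,241. Plan pays €878 − €439 = €439.
Claim 3 — €962: deductible already satisfied, so member's share is 50% × €962 = €481. OOP would hit €1,722 > €1,600, so the cap limits the member to €1,600 − €1,241 = €359. Plan pays €962 − €359 = €603.

€603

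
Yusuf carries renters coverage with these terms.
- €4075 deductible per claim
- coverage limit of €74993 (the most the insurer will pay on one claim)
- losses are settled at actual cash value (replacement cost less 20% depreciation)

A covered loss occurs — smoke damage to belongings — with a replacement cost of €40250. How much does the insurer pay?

€28125

At 20% depreciation, ACV = €40250 − €8050 = €32200.
Less the €4075 deductible: €32200 − €4075 = €28125.
€28125 is within the €74993 limit, so the insurer pays €28125.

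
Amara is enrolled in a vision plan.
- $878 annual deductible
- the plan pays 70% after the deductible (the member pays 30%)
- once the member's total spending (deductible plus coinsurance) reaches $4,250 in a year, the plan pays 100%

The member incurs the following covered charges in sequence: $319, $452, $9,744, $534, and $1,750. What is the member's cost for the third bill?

$2,998.10

Claim 1 ($319): all of it applies to the deductible. Member pays $319; OOP now $319.
Claim 2 ($452): fully absorbed by the deductible. Member owes $452 (running OOP $771).
Claim 3 ($9,744): $107 finishes the deductible; $9,637 goes to coinsurance; coinsurance $9,637 × 30% = $2,891.10. Member pays $2,998.10; OOP now $3,769.10.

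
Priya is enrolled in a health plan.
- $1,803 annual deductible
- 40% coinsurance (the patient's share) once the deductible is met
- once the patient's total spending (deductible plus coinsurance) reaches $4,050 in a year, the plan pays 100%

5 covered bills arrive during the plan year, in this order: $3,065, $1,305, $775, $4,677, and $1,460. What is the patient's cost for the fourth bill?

Claim 1 ($3,065): deductible takes $1,803, $1,262 remains; patient's 40% is $504.80. Cost to patient: $2,307.80. OOP to date $2,307.80.
Claim 2 ($1,305): deductible met; 40% of $1,305 = $522. Patient pays $522; OOP now $2,829.80.
Claim 3 ($775): deductible already satisfied, so patient's share is 40% × $775 = $310. Cost to patient: $310. OOP to date $3,139.80.
Claim 4 ($4,677): 40% coinsurance on $4,677 = $1,870.80. That would push OOP to $5,010.60, over the $4,050 cap, so patient pays $4,050 − $3,139.80 = $910.20.

$910.20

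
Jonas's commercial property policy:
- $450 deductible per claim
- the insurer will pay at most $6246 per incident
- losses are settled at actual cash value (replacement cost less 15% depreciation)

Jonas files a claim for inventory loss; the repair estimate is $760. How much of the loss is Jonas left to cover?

$564

Depreciate 15%: the covered value is $760 × 0.85 = $646.
Subtract the deductible: $646 − $450 = $196.
That's under the $6246 cap, so the insurer reimburses the full $196.
Business's share is the uncovered remainder: $760 − $196 = $564.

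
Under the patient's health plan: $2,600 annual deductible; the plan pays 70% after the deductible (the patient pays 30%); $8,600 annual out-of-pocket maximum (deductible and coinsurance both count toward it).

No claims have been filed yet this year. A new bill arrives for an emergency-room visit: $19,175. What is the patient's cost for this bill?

Deductible not yet touched, so the first $2,600 of the bill goes to the deductible.
After the $2,600 deductible portion, $19,175 − $2,600 = $16,575 is subject to coinsurance.
Patient's 30% share of $16,575 is $4,972.50.
That puts the patient's cost at $2,600 + $4,972.50 = $7,572.50 before any cap.
Cumulative spending $0 + $7,572.50 = $7,572.50 stays under the $8,600 maximum.

$7,572.50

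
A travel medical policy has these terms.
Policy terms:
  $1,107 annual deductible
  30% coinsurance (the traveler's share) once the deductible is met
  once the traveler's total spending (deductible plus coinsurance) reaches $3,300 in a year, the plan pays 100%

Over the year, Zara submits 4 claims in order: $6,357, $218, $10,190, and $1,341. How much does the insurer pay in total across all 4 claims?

$14,806

#1 ($6,357): $1,107 to deductible, leaving $5,250; traveler's 30% is $1,575. Traveler pays $2,682; OOP now $2,682. Plan pays $6,357 − $2,682 = $3,675.
#2 ($218): deductible already satisfied, so traveler's share is 30% × $218 = $65.40. Cost to traveler: $65.40. OOP to date $2,747.40. Insurer: $218 − $65.40 = $152.60.
#3 ($10,190): deductible met; 30% of $10,190 = $3,057. That would push OOP to $5,804.40, over the $3,300 cap, so traveler pays $3,300 − $2,747.40 = $552.60. Plan pays $10,190 − $552.60 = $9,637.40.
#4 ($1,341): deductible already satisfied, so traveler's share is 30% × $1,341 = $402.30. Adding that to $3,300 gives $3,702.30, past the $3,300 cap; traveler pays only $3,300 − $3,300 = $0. Insurer: $1,341 − $0 = $1,341.
Insurer total: $3,675 + $152.60 + $9,637.40 + $1,341 = $14,806.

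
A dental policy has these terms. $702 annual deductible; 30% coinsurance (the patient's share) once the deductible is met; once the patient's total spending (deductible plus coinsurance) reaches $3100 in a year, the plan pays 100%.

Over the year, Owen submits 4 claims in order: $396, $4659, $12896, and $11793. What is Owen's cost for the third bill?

Claim 1 — $396: fully absorbed by the deductible. Patient pays $396; OOP now $396.
Claim 2 — $4659: $306 to deductible, leaving $4353; 30% of $4353 = $1305.90. Patient pays $1611.90; OOP now $2007.90.
Claim 3 — $12896: 30% coinsurance on $12896 = $3868.80. That would push OOP to $5876.70, over the $3100 cap, so patient pays $3100 − $2007.90 = $1092.10.

$1092.10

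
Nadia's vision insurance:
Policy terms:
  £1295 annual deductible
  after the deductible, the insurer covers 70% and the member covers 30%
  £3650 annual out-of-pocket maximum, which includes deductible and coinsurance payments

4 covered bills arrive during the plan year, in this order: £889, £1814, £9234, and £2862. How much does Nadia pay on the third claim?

£1932.60

Bill 1, £889: fully absorbed by the deductible. Member owes £889 (running OOP £889).
Bill 2, £1814: £406 to deductible, leaving £1408; member's 30% is £422.40. Member owes £828.40 (running OOP £1717.40).
Bill 3, £9234: deductible met; 30% of £9234 = £2770.20. OOP would hit £4487.60 > £3650, so the cap limits the member to £3650 − £1717.40 = £1932.60.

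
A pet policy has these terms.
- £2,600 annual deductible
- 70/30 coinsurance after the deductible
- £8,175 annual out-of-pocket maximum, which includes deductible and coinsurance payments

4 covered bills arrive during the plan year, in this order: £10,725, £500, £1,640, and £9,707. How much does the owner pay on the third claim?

£492

Claim 1 (£10,725): deductible takes £2,600, £8,125 remains; owner's 30% is £2,437.50. Owner owes £5,037.50 (running OOP £5,037.50).
Claim 2 (£500): 30% coinsurance on £500 = £150. Owner owes £150 (running OOP £5,187.50).
Claim 3 (£1,640): deductible met; 30% of £1,640 = £492. Owner pays £492; OOP now £5,679.50.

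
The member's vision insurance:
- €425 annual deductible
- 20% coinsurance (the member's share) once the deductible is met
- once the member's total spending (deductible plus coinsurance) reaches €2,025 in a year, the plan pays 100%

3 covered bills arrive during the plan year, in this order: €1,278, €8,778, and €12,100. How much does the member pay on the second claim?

€1,429.40

Claim 1 — €1,278: deductible takes €425, €853 remains; 20% of €853 = €170.60. Cost to member: €595.60. OOP to date €595.60.
Claim 2 — €8,778: deductible already satisfied, so member's share is 20% × €8,778 = €1,755.60. That would push OOP to €2,351.20, over the €2,025 cap, so member pays €2,025 − €595.60 = €1,429.40.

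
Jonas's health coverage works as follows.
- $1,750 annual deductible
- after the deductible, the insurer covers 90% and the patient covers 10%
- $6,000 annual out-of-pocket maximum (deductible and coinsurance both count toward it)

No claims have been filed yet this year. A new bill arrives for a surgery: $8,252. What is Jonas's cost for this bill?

$2,400.20

The full $1,750 deductible is still open; $1,750 of this bill applies to it.
After the $1,750 deductible portion, $8,252 − $1,750 = $6,502 is subject to coinsurance.
Patient's 10% share of $6,502 is $650.20.
That puts the patient's cost at $1,750 + $650.20 = $2,400.20 before any cap.
Total out-of-pocket so far would be $0 + $2,400.20 = $2,400.20, below the $6,000 cap — no reduction.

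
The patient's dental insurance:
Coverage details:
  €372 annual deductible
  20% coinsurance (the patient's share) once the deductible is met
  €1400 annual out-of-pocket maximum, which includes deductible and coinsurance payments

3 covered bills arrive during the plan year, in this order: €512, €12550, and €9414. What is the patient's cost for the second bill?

€1000

#1 (€512): deductible takes €372, €140 remains; 20% of €140 = €28. Patient pays €400; OOP now €400.
#2 (€12550): deductible already satisfied, so patient's share is 20% × €12550 = €2510. OOP would hit €2910 > €1400, so the cap limits the patient to €1400 − €400 = €1000.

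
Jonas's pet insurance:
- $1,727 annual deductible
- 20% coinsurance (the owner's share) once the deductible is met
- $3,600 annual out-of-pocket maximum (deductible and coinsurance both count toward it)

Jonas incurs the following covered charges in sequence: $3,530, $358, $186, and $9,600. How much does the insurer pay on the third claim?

$148.80

Claim 1 — $3,530: $1,727 finishes the deductible; $1,803 goes to coinsurance; 20% of $1,803 = $360.60. Owner owes $2,087.60 (running OOP $2,087.60). Insurer: $3,530 − $2,087.60 = $1,442.40.
Claim 2 — $358: deductible already satisfied, so owner's share is 20% × $358 = $71.60. Cost to owner: $71.60. OOP to date $2,159.20. Insurer: $358 − $71.60 = $286.40.
Claim 3 — $186: 20% coinsurance on $186 = $37.20. Owner pays $37.20; OOP now $2,196.40. Plan pays $186 − $37.20 = $148.80.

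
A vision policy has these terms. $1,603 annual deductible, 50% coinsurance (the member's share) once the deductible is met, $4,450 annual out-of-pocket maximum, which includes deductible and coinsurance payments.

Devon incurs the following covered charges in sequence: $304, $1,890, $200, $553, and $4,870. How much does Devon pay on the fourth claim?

$276.50

Claim 1 ($304): fully absorbed by the deductible. Member pays $304; OOP now $304.
Claim 2 ($1,890): $1,299 to deductible, leaving $591; 50% of $591 = $295.50. Member owes $1,594.50 (running OOP $1,898.50).
Claim 3 ($200): deductible already satisfied, so member's share is 50% × $200 = $100. Member owes $100 (running OOP $1,998.50).
Claim 4 ($553): 50% coinsurance on $553 = $276.50. Cost to member: $276.50. OOP to date $2,275.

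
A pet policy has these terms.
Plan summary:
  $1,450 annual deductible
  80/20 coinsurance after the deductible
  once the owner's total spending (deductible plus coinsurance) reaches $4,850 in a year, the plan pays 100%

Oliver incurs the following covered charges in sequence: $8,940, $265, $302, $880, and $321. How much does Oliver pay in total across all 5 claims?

$3,301.60

Claim 1 — $8,940: deductible takes $1,450, $7,490 remains; 20% of $7,490 = $1,498. Owner pays $2,948; OOP now $2,948.
Claim 2 — $265: 20% coinsurance on $265 = $53. Owner owes $53 (running OOP $3,001).
Claim 3 — $302: deductible met; 20% of $302 = $60.40. Owner pays $60.40; OOP now $3,061.40.
Claim 4 — $880: deductible already satisfied, so owner's share is 20% × $880 = $176. Owner owes $176 (running OOP $3,237.40).
Claim 5 — $321: deductible met; 20% of $321 = $64.20. Owner pays $64.20; OOP now $3,301.60.
Summing the owner's payments: $2,948 + $53 + $60.40 + $176 + $64.20 = $3,301.60.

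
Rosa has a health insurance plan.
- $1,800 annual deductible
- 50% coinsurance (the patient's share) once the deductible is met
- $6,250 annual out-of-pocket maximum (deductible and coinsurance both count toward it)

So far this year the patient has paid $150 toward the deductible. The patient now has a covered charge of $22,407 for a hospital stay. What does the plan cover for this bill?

Remaining deductible: $1,800 − $150 = $1,650.
After the $1,650 deductible portion, $22,407 − $1,650 = $20,757 is subject to coinsurance.
50% of $20,757 = $10,378.50 falls to the patient.
So the patient owes $1,650 + $10,378.50 = $12,028.50 before any cap.
Adding $12,028.50 to the $150 already spent would give $12,178.50, which exceeds the $6,250 cap; the patient pays just $6,250 − $150 = $6,100.
The plan picks up $22,407 − $6,100 = $16,307.

$16,307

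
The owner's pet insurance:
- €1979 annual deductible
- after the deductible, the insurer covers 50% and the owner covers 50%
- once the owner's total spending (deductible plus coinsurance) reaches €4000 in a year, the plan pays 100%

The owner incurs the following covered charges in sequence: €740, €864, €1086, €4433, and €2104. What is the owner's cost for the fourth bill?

Bill 1, €740: entire amount goes to the deductible. Owner owes €740 (running OOP €740).
Bill 2, €864: all of it applies to the deductible. Cost to owner: €864. OOP to date €1604.
Bill 3, €1086: €375 finishes the deductible; €711 goes to coinsurance; owner's 50% is €355.50. Cost to owner: €730.50. OOP to date €2334.50.
Bill 4, €4433: 50% coinsurance on €4433 = €2216.50. OOP would hit €4551 > €4000, so the cap limits the owner to €4000 − €2334.50 = €1665.50.

€1665.50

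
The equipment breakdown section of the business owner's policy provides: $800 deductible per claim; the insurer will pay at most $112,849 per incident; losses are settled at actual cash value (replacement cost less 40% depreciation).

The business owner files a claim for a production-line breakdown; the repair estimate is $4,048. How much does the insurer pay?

Actual cash value after 40% depreciation: $4,048 × 60% = $2,428.80.
Less the $800 deductible: $2,428.80 − $800 = $1,628.80.
$1,628.80 ≤ $112,849, so the limit doesn't bind; insurer pays $1,628.80.

$1,628.80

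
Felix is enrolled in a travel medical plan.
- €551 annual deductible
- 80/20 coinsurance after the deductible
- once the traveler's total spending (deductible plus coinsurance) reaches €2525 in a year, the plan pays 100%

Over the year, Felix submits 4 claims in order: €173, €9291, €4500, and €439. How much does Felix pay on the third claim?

€191.40

Claim 1 — €173: all of it applies to the deductible. Traveler pays €173; OOP now €173.
Claim 2 — €9291: €378 to deductible, leaving €8913; traveler's 20% is €1782.60. Traveler owes €2160.60 (running OOP €2333.60).
Claim 3 — €4500: deductible met; 20% of €4500 = €900. That would push OOP to €3233.60, over the €2525 cap, so traveler pays €2525 − €2333.60 = €191.40.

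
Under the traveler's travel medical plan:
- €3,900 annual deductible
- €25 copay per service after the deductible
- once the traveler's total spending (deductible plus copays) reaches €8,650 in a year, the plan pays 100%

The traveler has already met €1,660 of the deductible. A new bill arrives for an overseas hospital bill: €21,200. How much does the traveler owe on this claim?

€1,660 of the €3,900 deductible is already met, leaving €2,240.
That leaves €21,200 − €2,240 = €18,960 for the copay.
Copay on this service: €25.
That puts the traveler's cost at €2,240 + €25 = €2,265 before any cap.
Total out-of-pocket so far would be €1,660 + €2,265 = €3,925, below the €8,650 cap — no reduction.

€2,265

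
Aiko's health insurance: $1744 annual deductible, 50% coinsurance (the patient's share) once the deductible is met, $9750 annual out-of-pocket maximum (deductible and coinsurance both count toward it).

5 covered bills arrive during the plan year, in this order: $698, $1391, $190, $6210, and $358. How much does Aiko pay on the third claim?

$95

Claim 1 ($698): all of it applies to the deductible. Patient pays $698; OOP now $698.
Claim 2 ($1391): $1046 finishes the deductible; $345 goes to coinsurance; coinsurance $345 × 50% = $172.50. Patient pays $1218.50; OOP now $1916.50.
Claim 3 ($190): 50% coinsurance on $190 = $95. Cost to patient: $95. OOP to date $2011.50.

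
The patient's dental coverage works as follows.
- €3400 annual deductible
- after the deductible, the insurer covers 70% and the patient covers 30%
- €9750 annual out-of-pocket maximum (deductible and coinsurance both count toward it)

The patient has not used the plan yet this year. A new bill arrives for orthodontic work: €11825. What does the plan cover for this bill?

€5897.50

The full €3400 deductible is still open; €3400 of this bill applies to it.
After the €3400 deductible portion, €11825 − €3400 = €8425 is subject to coinsurance.
Patient's 30% share of €8425 is €2527.50.
So the patient owes €3400 + €2527.50 = €5927.50 before any cap.
Year-to-date out-of-pocket becomes €0 + €5927.50 = €5927.50, still under the €9750 maximum, so no cap applies.
The plan picks up €11825 − €5927.50 = €5897.50.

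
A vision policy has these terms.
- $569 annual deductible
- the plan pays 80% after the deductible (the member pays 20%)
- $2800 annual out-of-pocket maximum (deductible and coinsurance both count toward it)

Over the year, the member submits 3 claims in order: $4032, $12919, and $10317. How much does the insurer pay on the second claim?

$11380.60

Claim 1 — $4032: $569 finishes the deductible; $3463 goes to coinsurance; coinsurance $3463 × 20% = $692.60. Cost to member: $1261.60. OOP to date $1261.60. Insurer: $4032 − $1261.60 = $2770.40.
Claim 2 — $12919: deductible already satisfied, so member's share is 20% × $12919 = $2583.80. That would push OOP to $3845.40, over the $2800 cap, so member pays $2800 − $1261.60 = $1538.40. Insurer: $12919 − $1538.40 = $11380.60.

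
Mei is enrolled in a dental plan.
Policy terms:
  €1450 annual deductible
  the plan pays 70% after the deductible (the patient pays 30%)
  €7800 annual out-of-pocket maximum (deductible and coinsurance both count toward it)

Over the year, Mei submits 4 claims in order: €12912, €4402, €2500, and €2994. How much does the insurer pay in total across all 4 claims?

€15008

#1 (€12912): deductible takes €1450, €11462 remains; coinsurance €11462 × 30% = €3438.60. Patient owes €4888.60 (running OOP €4888.60). Insurer: €12912 − €4888.60 = €8023.40.
#2 (€4402): deductible already satisfied, so patient's share is 30% × €4402 = €1320.60. Patient owes €1320.60 (running OOP €6209.20). Plan pays €4402 − €1320.60 = €3081.40.
#3 (€2500): deductible already satisfied, so patient's share is 30% × €2500 = €750. Patient pays €750; OOP now €6959.20. Insurer: €2500 − €750 = €1750.
#4 (€2994): deductible met; 30% of €2994 = €898.20. Adding that to €6959.20 gives €7857.40, past the €7800 cap; patient pays only €7800 − €6959.20 = €840.80. Plan pays €2994 − €840.80 = €2153.20.
Insurer total: €8023.40 + €3081.40 + €1750 + €2153.20 = €15008.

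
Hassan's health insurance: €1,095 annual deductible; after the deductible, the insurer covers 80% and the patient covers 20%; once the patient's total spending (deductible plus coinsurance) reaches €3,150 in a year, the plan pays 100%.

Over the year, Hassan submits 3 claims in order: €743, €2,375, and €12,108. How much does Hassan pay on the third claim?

€1,650.40

#1 (€743): fully absorbed by the deductible. Cost to patient: €743. OOP to date €743.
#2 (€2,375): deductible takes €352, €2,023 remains; patient's 20% is €404.60. Patient pays €756.60; OOP now €1,499.60.
#3 (€12,108): deductible already satisfied, so patient's share is 20% × €12,108 = €2,421.60. That would push OOP to €3,921.20, over the €3,150 cap, so patient pays €3,150 − €1,499.60 = €1,650.40.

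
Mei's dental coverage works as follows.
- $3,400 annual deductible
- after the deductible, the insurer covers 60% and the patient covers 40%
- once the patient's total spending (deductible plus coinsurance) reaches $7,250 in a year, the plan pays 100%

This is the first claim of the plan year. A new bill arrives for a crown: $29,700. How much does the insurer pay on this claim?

Nothing has been paid toward the $3,400 deductible, so the first $3,400 of this charge is applied there.
That leaves $29,700 − $3,400 = $26,300 for coinsurance.
Coinsurance: $26,300 × 40% = $10,520.
Patient responsibility before any cap: $3,400 + $10,520 = $13,920.
Adding $13,920 to the $0 already spent would give $13,920, which exceeds the $7,250 cap; the patient pays just $7,250 − $0 = $7,250.
The plan picks up $29,700 − $7,250 = $22,450.

$22,450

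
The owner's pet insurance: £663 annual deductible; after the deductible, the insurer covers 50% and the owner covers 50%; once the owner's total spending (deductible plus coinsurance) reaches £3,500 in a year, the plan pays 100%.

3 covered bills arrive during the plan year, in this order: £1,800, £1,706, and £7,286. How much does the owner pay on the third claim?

£1,415.50

Bill 1, £1,800: £663 to deductible, leaving £1,137; 50% of £1,137 = £568.50. Owner pays £1,231.50; OOP now £1,231.50.
Bill 2, £1,706: 50% coinsurance on £1,706 = £853. Cost to owner: £853. OOP to date £2,084.50.
Bill 3, £7,286: deductible met; 50% of £7,286 = £3,643. That would push OOP to £5,727.50, over the £3,500 cap, so owner pays £3,500 − £2,084.50 = £1,415.50.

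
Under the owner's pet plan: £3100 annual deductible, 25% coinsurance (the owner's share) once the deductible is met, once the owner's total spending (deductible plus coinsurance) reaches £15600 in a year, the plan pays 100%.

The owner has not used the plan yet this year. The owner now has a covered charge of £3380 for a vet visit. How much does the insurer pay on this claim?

The full £3100 deductible is still open; £3100 of this bill applies to it.
After the £3100 deductible portion, £3380 − £3100 = £280 is subject to coinsurance.
Coinsurance: £280 × 25% = £70.
That puts the owner's cost at £3100 + £70 = £3170 before any cap.
Year-to-date out-of-pocket becomes £0 + £3170 = £3170, still under the £15600 maximum, so no cap applies.
The plan picks up £3380 − £3170 = £210.

£210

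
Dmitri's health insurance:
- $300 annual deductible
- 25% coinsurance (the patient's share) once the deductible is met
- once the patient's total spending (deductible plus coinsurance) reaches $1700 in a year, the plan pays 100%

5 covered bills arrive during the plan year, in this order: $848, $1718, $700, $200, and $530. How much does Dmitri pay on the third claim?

#1 ($848): deductible takes $300, $548 remains; coinsurance $548 × 25% = $137. Patient pays $437; OOP now $437.
#2 ($1718): deductible already satisfied, so patient's share is 25% × $1718 = $429.50. Patient owes $429.50 (running OOP $866.50).
#3 ($700): deductible already satisfied, so patient's share is 25% × $700 = $175. Patient owes $175 (running OOP $1041.50).

$175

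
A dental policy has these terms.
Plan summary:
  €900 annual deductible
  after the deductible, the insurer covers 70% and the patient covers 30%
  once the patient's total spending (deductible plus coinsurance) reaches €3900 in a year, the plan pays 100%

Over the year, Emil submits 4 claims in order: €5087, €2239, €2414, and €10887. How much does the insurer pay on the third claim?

€1689.80

Bill 1, €5087: deductible takes €900, €4187 remains; patient's 30% is €1256.10. Cost to patient: €2156.10. OOP to date €2156.10. Plan pays €5087 − €2156.10 = €2930.90.
Bill 2, €2239: 30% coinsurance on €2239 = €671.70. Cost to patient: €671.70. OOP to date €2827.80. Insurer: €2239 − €671.70 = €1567.30.
Bill 3, €2414: deductible already satisfied, so patient's share is 30% × €2414 = €724.20. Patient owes €724.20 (running OOP €3552). Plan pays €2414 − €724.20 = €1689.80.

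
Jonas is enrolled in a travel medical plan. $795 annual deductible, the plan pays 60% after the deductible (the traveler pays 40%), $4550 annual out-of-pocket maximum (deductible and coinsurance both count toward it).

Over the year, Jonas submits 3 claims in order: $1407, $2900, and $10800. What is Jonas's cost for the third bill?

Claim 1 — $1407: deductible takes $795, $612 remains; 40% of $612 = $244.80. Cost to traveler: $1039.80. OOP to date $1039.80.
Claim 2 — $2900: deductible already satisfied, so traveler's share is 40% × $2900 = $1160. Traveler pays $1160; OOP now $2199.80.
Claim 3 — $10800: deductible met; 40% of $10800 = $4320. Adding that to $2199.80 gives $6519.80, past the $4550 cap; traveler pays only $4550 − $2199.80 = $2350.20.

$2350.20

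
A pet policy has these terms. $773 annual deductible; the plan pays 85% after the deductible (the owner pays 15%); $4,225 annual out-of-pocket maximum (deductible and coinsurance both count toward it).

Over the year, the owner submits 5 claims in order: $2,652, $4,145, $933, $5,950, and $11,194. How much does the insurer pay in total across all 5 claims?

Bill 1, $2,652: $773 finishes the deductible; $1,879 goes to coinsurance; coinsurance $1,879 × 15% = $281.85. Owner owes $1,054.85 (running OOP $1,054.85). Plan pays $2,652 − $1,054.85 = $1,597.15.
Bill 2, $4,145: 15% coinsurance on $4,145 = $621.75. Cost to owner: $621.75. OOP to date $1,676.60. Plan pays $4,145 − $621.75 = $3,523.25.
Bill 3, $933: deductible met; 15% of $933 = $139.95. Cost to owner: $139.95. OOP to date $1,816.55. Plan pays $933 − $139.95 = $793.05.
Bill 4, $5,950: 15% coinsurance on $5,950 = $892.50. Owner owes $892.50 (running OOP $2,709.05). Insurer: $5,950 − $892.50 = $5,057.50.
Bill 5, $11,194: deductible met; 15% of $11,194 = $1,679.10. That would push OOP to $4,388.15, over the $4,225 cap, so owner pays $4,225 − $2,709.05 = $1,515.95. Plan pays $11,194 − $1,515.95 = $9,678.05.
Insurer total: $1,597.15 + $3,523.25 + $793.05 + $5,057.50 + $9,678.05 = $20,649.

$20,649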